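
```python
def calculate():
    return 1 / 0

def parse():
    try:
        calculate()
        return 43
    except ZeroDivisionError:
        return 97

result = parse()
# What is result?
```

Step-by-step execution trace:
1. `parse()` calls `calculate()`.
2. `calculate()` evaluates `1 / 0`, which raises ZeroDivisionError; it propagates to the caller.
3. `return 43` is not reached.
4. `except ZeroDivisionError` in parse matches → returns 97.
5. result = 97.
Result: 97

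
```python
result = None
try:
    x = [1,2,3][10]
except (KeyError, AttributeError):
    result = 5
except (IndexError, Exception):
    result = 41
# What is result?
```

Step-by-step execution trace:
1. `x = [1,2,3][10]` raises IndexError.
2. `except (KeyError, AttributeError)` does not match IndexError; skipped.
3. `except (IndexError, Exception)` matches (IndexError is in the tuple) → result = 41.
Result: 41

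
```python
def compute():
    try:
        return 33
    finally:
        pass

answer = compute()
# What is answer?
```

Step-by-step execution trace:
1. `compute()` enters try: `return 33` sets pending return value 33.
2. Before returning, `finally: pass` runs (no effect).
3. compute() returns 33 → answer = 33.
Result: 33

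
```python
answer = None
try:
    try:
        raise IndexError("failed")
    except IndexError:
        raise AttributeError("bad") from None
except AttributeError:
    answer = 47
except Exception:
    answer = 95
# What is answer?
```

Step-by-step execution trace:
1. Inner try raises IndexError; inner `except IndexError` catches it.
2. `raise AttributeError(...) from None` raises AttributeError (from None suppresses __context__, but the active exception is still AttributeError).
3. Outer `except AttributeError` matches → answer = 47.
4. `except Exception` is not reached.
Result: 47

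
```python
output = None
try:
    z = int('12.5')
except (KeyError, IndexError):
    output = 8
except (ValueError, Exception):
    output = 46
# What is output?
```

Step-by-step execution trace:
1. `z = int('12.5')` raises ValueError.
2. `except (KeyError, IndexError)` does not match ValueError; skipped.
3. `except (ValueError, Exception)` matches (ValueError is in the tuple) → output = 46.
Result: 46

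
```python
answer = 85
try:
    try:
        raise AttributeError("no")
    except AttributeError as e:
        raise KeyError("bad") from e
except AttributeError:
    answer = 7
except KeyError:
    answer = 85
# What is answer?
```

Step-by-step execution trace:
1. Inner try raises AttributeError; inner `except AttributeError as e` catches it.
2. `raise KeyError(...) from e` raises KeyError (AttributeError is attached as __cause__, but only KeyError is active).
3. Outer `except AttributeError` does not match KeyError; skipped.
4. Outer `except KeyError` matches → answer = 85.
Result: 85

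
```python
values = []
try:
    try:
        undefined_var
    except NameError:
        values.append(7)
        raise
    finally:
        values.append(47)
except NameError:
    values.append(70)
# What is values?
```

Step-by-step execution trace:
1. Inner try: `undefined_var` raises NameError.
2. Inner `except NameError` matches → `values.append(7)` → values = [7].
3. bare `raise` re-raises NameError.
4. Inner `finally` runs during unwinding: `values.append(47)` → values = [7, 47].
5. Outer `except NameError` matches → `values.append(70)` → values = [7, 47, 70].
Result: [7, 47, 70]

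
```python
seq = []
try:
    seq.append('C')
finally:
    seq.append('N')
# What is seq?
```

Step-by-step execution trace:
1. try: `seq.append('C')` → seq = ['C'].
2. The try body completes without raising.
3. finally always runs: `seq.append('N')` → seq = ['C', 'N'].
Result: ['C', 'N']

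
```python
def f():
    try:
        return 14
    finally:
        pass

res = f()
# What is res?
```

Step-by-step execution trace:
1. `f()` enters try: `return 14` sets pending return value 14.
2. Before returning, `finally: pass` runs (no effect).
3. f() returns 14 → res = 14.
Result: 14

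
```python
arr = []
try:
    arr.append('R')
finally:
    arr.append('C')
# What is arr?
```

Step-by-step execution trace:
1. try: `arr.append('R')` → arr = ['R'].
2. The try body completes without raising.
3. finally always runs: `arr.append('C')` → arr = ['R', 'C'].
Result: ['R', 'C']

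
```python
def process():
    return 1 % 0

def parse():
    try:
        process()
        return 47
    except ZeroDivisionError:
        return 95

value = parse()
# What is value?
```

Step-by-step execution trace:
1. `parse()` calls `process()`.
2. `process()` evaluates `1 % 0`, which raises ZeroDivisionError; it propagates to the caller.
3. `return 47` is not reached.
4. `except ZeroDivisionError` in parse matches → returns 95.
5. value = 95.
Result: 95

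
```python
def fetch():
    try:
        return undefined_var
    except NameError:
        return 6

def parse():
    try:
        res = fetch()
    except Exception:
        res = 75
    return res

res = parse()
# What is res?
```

Step-by-step execution trace:
1. `parse()` calls `fetch()`.
2. In fetch: `undefined_var` raises NameError; `except NameError` catches it → returns 6.
3. In parse: `res = fetch()` → res = 6. No exception reaches parse.
4. `except Exception` is skipped; parse returns 6.
5. res = 6.
Result: 6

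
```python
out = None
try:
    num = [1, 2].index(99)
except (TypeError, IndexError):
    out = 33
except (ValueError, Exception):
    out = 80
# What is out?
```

Step-by-step execution trace:
1. `num = [1, 2].index(99)` raises ValueError.
2. `except (TypeError, IndexError)` does not match ValueError; skipped.
3. `except (ValueError, Exception)` matches (ValueError is in the tuple) → out = 80.
Result: 80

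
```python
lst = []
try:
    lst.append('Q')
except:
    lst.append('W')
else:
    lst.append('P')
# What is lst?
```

Step-by-step execution trace:
1. try: `lst.append('Q')` → lst = ['Q']. No exception raised.
2. `except` is skipped.
3. `else` runs (try completed without exception): `lst.append('P')` → lst = ['Q', 'P'].
Result: ['Q', 'P']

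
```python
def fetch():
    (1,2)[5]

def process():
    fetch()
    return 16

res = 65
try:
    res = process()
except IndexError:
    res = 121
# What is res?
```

Step-by-step execution trace:
1. res starts at 65.
2. try: `process()` calls `fetch()`.
3. `fetch()` evaluates `(1,2)[5]`, which raises IndexError; it propagates through process (uncaught).
4. `return 16` in process is not reached; the assignment to res does not complete.
5. `except IndexError` matches → res = 121.
Result: 121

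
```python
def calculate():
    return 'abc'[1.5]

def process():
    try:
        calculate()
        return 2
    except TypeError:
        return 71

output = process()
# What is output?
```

Step-by-step execution trace:
1. `process()` calls `calculate()`.
2. `calculate()` evaluates `'abc'[1.5]`, which raises TypeError; it propagates to the caller.
3. `return 2` is not reached.
4. `except TypeError` in process matches → returns 71.
5. output = 71.
Result: 71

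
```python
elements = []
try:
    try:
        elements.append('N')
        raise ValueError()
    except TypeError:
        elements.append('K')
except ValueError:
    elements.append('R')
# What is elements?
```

Step-by-step execution trace:
1. Inner try: `elements.append('N')` → elements = ['N'].
2. `raise ValueError()` raises ValueError.
3. Inner `except TypeError` does not match ValueError; exception propagates to outer try.
4. Outer `except ValueError` matches → `elements.append('R')` → elements = ['N', 'R'].
Result: ['N', 'R']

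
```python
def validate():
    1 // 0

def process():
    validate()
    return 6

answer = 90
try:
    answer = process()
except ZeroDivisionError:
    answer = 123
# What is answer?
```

Step-by-step execution trace:
1. answer starts at 90.
2. try: `process()` calls `validate()`.
3. `validate()` evaluates `1 // 0`, which raises ZeroDivisionError; it propagates through process (uncaught).
4. `return 6` in process is not reached; the assignment to answer does not complete.
5. `except ZeroDivisionError` matches → answer = 123.
Result: 123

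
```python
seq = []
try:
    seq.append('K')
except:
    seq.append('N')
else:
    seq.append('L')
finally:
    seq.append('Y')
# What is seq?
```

Step-by-step execution trace:
1. try: `seq.append('K')` → seq = ['K']. No exception raised.
2. `except` is skipped.
3. `else` runs: `seq.append('L')` → seq = ['K', 'L'].
4. `finally` always runs: `seq.append('Y')` → seq = ['K', 'L', 'Y'].
Result: ['K', 'L', 'Y']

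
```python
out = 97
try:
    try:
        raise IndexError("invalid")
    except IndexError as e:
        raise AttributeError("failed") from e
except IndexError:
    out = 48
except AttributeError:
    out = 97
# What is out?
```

Step-by-step execution trace:
1. Inner try raises IndexError; inner `except IndexError as e` catches it.
2. `raise AttributeError(...) from e` raises AttributeError (IndexError is attached as __cause__, but only AttributeError is active).
3. Outer `except IndexError` does not match AttributeError; skipped.
4. Outer `except AttributeError` matches → out = 97.
Result: 97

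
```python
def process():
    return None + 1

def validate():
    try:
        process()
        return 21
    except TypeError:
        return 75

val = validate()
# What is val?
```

Step-by-step execution trace:
1. `validate()` calls `process()`.
2. `process()` evaluates `None + 1`, which raises TypeError; it propagates to the caller.
3. `return 21` is not reached.
4. `except TypeError` in validate matches → returns 75.
5. val = 75.
Result: 75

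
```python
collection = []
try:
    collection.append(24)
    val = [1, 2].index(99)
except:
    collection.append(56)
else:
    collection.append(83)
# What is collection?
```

Step-by-step execution trace:
1. try: `collection.append(24)` → collection = [24].
2. `val = [1, 2].index(99)` raises ValueError.
3. bare `except` matches → `collection.append(56)` → collection = [24, 56].
4. `else` is skipped (an exception was raised).
Result: [24, 56]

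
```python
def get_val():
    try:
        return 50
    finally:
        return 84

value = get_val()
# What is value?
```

Step-by-step execution trace:
1. `get_val()` enters try: `return 50` sets pending return value 50.
2. Before returning, `finally: return 84` runs and overrides the pending return.
3. get_val() returns 84 → value = 84.
Result: 84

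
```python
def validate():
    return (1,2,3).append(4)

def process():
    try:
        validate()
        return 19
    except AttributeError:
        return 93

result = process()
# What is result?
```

Step-by-step execution trace:
1. `process()` calls `validate()`.
2. `validate()` evaluates `(1,2,3).append(4)`, which raises AttributeError; it propagates to the caller.
3. `return 19` is not reached.
4. `except AttributeError` in process matches → returns 93.
5. result = 93.
Result: 93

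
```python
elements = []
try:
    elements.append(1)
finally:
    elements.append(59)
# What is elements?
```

Step-by-step execution trace:
1. try: `elements.append(1)` → elements = [1].
2. The try body completes without raising.
3. finally always runs: `elements.append(59)` → elements = [1, 59].
Result: [1, 59]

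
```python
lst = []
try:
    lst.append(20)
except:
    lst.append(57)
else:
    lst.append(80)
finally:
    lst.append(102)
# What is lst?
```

Step-by-step execution trace:
1. try: `lst.append(20)` → lst = [20]. No exception raised.
2. `except` is skipped.
3. `else` runs: `lst.append(80)` → lst = [20, 80].
4. `finally` always runs: `lst.append(102)` → lst = [20, 80, 102].
Result: [20, 80, 102]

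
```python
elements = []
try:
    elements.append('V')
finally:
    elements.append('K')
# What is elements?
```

Step-by-step execution trace:
1. try: `elements.append('V')` → elements = ['V'].
2. The try body completes without raising.
3. finally always runs: `elements.append('K')` → elements = ['V', 'K'].
Result: ['V', 'K']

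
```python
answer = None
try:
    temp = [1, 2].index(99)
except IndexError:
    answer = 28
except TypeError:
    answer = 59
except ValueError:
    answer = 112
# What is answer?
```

Step-by-step execution trace:
1. `temp = [1, 2].index(99)` raises ValueError.
2. `except IndexError` does not match ValueError; skipped.
3. `except TypeError` does not match ValueError; skipped.
4. `except ValueError` matches → answer = 112.
Result: 112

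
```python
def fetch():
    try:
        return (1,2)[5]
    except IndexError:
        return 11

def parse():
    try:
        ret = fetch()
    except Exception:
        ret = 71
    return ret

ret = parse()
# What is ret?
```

Step-by-step execution trace:
1. `parse()` calls `fetch()`.
2. In fetch: `(1,2)[5]` raises IndexError; `except IndexError` catches it → returns 11.
3. In parse: `ret = fetch()` → ret = 11. No exception reaches parse.
4. `except Exception` is skipped; parse returns 11.
5. ret = 11.
Result: 11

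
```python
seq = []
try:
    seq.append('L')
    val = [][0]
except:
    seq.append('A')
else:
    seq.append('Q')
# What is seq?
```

Step-by-step execution trace:
1. try: `seq.append('L')` → seq = ['L'].
2. `val = [][0]` raises IndexError.
3. bare `except` matches → `seq.append('A')` → seq = ['L', 'A'].
4. `else` is skipped (an exception was raised).
Result: ['L', 'A']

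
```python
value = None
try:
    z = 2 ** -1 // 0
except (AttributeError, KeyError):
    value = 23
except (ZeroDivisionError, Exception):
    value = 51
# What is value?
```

Step-by-step execution trace:
1. `z = 2 ** -1 // 0` raises ZeroDivisionError.
2. `except (AttributeError, KeyError)` does not match ZeroDivisionError; skipped.
3. `except (ZeroDivisionError, Exception)` matches (ZeroDivisionError is in the tuple) → value = 51.
Result: 51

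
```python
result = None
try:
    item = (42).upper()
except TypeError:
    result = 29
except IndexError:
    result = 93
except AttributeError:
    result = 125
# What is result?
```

Step-by-step execution trace:
1. `item = (42).upper()` raises AttributeError.
2. `except TypeError` does not match AttributeError; skipped.
3. `except IndexError` does not match AttributeError; skipped.
4. `except AttributeError` matches → result = 125.
Result: 125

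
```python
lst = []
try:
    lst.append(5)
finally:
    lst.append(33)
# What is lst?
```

Step-by-step execution trace:
1. try: `lst.append(5)` → lst = [5].
2. The try body completes without raising.
3. finally always runs: `lst.append(33)` → lst = [5, 33].
Result: [5, 33]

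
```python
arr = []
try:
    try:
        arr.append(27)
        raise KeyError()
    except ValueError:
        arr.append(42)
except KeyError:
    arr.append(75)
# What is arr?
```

Step-by-step execution trace:
1. Inner try: `arr.append(27)` → arr = [27].
2. `raise KeyError()` raises KeyError.
3. Inner `except ValueError` does not match KeyError; exception propagates to outer try.
4. Outer `except KeyError` matches → `arr.append(75)` → arr = [27, 75].
Result: [27, 75]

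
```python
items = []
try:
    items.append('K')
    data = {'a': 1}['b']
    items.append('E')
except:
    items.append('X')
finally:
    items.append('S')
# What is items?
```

Step-by-step execution trace:
1. try: `items.append('K')` → items = ['K'].
2. `data = {'a': 1}['b']` raises KeyError; `items.append('E')` is not reached.
3. bare `except` matches → `items.append('X')` → items = ['K', 'X'].
4. finally always runs: `items.append('S')` → items = ['K', 'X', 'S'].
Result: ['K', 'X', 'S']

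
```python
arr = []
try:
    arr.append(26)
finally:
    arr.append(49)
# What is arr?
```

Step-by-step execution trace:
1. try: `arr.append(26)` → arr = [26].
2. The try body completes without raising.
3. finally always runs: `arr.append(49)` → arr = [26, 49].
Result: [26, 49]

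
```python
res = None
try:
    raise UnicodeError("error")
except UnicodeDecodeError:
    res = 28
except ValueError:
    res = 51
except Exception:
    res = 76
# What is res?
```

Step-by-step execution trace:
1. `raise UnicodeError(...)` raises UnicodeError.
2. `except UnicodeDecodeError` does not match (UnicodeError is not a subclass of UnicodeDecodeError); skipped.
3. `except ValueError` matches (UnicodeError is a subclass of ValueError) → res = 51.
4. `except Exception` is not reached.
Result: 51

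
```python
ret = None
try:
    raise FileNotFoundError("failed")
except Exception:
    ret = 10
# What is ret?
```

Step-by-step execution trace:
1. `raise FileNotFoundError(...)` raises FileNotFoundError.
2. `except Exception` matches (FileNotFoundError is a subclass of Exception) → ret = 10.
Result: 10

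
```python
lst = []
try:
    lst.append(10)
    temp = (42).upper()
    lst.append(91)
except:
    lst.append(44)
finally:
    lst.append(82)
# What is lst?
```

Step-by-step execution trace:
1. try: `lst.append(10)` → lst = [10].
2. `temp = (42).upper()` raises AttributeError; `lst.append(91)` is not reached.
3. bare `except` matches → `lst.append(44)` → lst = [10, 44].
4. finally always runs: `lst.append(82)` → lst = [10, 44, 82].
Result: [10, 44, 82]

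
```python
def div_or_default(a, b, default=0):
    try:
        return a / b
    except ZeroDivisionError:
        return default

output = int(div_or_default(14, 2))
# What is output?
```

Step-by-step execution trace:
1. `div_or_default(14, 2)` enters try: `return 14 / 2` → returns 7.0. No exception raised.
2. `except ZeroDivisionError` is skipped.
3. `int(7.0)` → 7 → output = 7.
Result: 7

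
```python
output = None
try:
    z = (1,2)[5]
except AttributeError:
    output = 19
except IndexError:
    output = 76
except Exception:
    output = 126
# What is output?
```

Step-by-step execution trace:
1. `z = (1,2)[5]` raises IndexError.
2. `except AttributeError` does not match IndexError; skipped.
3. `except IndexError` matches → output = 76.
4. Remaining except clauses are skipped.
Result: 76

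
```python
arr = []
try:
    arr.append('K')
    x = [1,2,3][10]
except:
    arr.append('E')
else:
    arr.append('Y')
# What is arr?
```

Step-by-step execution trace:
1. try: `arr.append('K')` → arr = ['K'].
2. `x = [1,2,3][10]` raises IndexError.
3. bare `except` matches → `arr.append('E')` → arr = ['K', 'E'].
4. `else` is skipped (an exception was raised).
Result: ['K', 'E']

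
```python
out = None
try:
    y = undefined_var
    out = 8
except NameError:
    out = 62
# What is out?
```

Step-by-step execution trace:
1. `y = undefined_var` raises NameError.
2. `out = 8` is not reached.
3. `except NameError` matches → out = 62.
Result: 62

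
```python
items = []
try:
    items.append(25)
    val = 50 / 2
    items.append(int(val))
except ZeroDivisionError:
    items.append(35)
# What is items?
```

Step-by-step execution trace:
1. try: `items.append(25)` → items = [25].
2. `val = 50 / 2` → val = 25.0. No exception raised.
3. `items.append(int(val))` → items = [25, 25].
4. `except ZeroDivisionError` is skipped (no exception was raised).
Result: [25, 25]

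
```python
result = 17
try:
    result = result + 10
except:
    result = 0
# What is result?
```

Step-by-step execution trace:
1. result starts at 17.
2. try: `result = result + 10` → result = 27. No exception raised.
3. `except` is skipped.
Result: 27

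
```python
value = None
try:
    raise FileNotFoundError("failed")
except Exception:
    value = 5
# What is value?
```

Step-by-step execution trace:
1. `raise FileNotFoundError(...)` raises FileNotFoundError.
2. `except Exception` matches (FileNotFoundError is a subclass of Exception) → value = 5.
Result: 5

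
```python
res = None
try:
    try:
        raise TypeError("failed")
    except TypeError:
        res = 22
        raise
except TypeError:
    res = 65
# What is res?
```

Step-by-step execution trace:
1. Inner try: `raise TypeError("failed")` raises TypeError.
2. Inner `except TypeError` matches → res = 22.
3. bare `raise` re-raises the same TypeError.
4. Outer `except TypeError` matches → res = 65.
Result: 65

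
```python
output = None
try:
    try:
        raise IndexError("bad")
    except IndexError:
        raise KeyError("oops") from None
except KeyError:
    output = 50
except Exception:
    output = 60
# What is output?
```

Step-by-step execution trace:
1. Inner try raises IndexError; inner `except IndexError` catches it.
2. `raise KeyError(...) from None` raises KeyError (from None suppresses __context__, but the active exception is still KeyError).
3. Outer `except KeyError` matches → output = 50.
4. `except Exception` is not reached.
Result: 50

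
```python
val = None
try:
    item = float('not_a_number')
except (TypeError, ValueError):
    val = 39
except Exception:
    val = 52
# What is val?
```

Step-by-step execution trace:
1. `item = float('not_a_number')` raises ValueError.
2. `except (TypeError, ValueError)` matches (ValueError is in the tuple) → val = 39.
3. `except Exception` is not reached.
Result: 39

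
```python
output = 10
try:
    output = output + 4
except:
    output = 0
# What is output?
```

Step-by-step execution trace:
1. output starts at 10.
2. try: `output = output + 4` → output = 14. No exception raised.
3. `except` is skipped.
Result: 14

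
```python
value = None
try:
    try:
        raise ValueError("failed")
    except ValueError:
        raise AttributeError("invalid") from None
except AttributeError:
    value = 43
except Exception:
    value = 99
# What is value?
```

Step-by-step execution trace:
1. Inner try raises ValueError; inner `except ValueError` catches it.
2. `raise AttributeError(...) from None` raises AttributeError (from None suppresses __context__, but the active exception is still AttributeError).
3. Outer `except AttributeError` matches → value = 43.
4. `except Exception` is not reached.
Result: 43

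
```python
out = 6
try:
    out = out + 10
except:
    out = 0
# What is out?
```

Step-by-step execution trace:
1. out starts at 6.
2. try: `out = out + 10` → out = 16. No exception raised.
3. `except` is skipped.
Result: 16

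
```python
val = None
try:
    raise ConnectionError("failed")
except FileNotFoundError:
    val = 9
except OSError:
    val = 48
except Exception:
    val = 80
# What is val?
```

Step-by-step execution trace:
1. `raise ConnectionError(...)` raises ConnectionError.
2. `except FileNotFoundError` does not match (ConnectionError is not a subclass of FileNotFoundError); skipped.
3. `except OSError` matches (ConnectionError is a subclass of OSError) → val = 48.
4. `except Exception` is not reached.
Result: 48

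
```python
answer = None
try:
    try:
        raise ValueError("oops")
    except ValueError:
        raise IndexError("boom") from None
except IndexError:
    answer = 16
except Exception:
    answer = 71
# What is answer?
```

Step-by-step execution trace:
1. Inner try raises ValueError; inner `except ValueError` catches it.
2. `raise IndexError(...) from None` raises IndexError (from None suppresses __context__, but the active exception is still IndexError).
3. Outer `except IndexError` matches → answer = 16.
4. `except Exception` is not reached.
Result: 16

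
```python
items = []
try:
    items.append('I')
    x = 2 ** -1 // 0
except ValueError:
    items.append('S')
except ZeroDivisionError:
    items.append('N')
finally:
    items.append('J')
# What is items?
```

Step-by-step execution trace:
1. try: `items.append('I')` → items = ['I'].
2. `x = 2 ** -1 // 0` raises ZeroDivisionError.
3. `except ValueError` does not match ZeroDivisionError; skipped.
4. `except ZeroDivisionError` matches → `items.append('N')` → items = ['I', 'N'].
5. finally always runs: `items.append('J')` → items = ['I', 'N', 'J'].
Result: ['I', 'N', 'J']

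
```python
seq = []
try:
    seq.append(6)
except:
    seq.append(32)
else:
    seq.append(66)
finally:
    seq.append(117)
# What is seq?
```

Step-by-step execution trace:
1. try: `seq.append(6)` → seq = [6]. No exception raised.
2. `except` is skipped.
3. `else` runs: `seq.append(66)` → seq = [6, 66].
4. `finally` always runs: `seq.append(117)` → seq = [6, 66, 117].
Result: [6, 66, 117]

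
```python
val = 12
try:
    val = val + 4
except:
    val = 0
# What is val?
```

Step-by-step execution trace:
1. val starts at 12.
2. try: `val = val + 4` → val = 16. No exception raised.
3. `except` is skipped.
Result: 16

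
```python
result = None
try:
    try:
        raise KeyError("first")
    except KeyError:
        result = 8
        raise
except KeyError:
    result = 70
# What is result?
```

Step-by-step execution trace:
1. Inner try: `raise KeyError("first")` raises KeyError.
2. Inner `except KeyError` matches → result = 8.
3. bare `raise` re-raises the same KeyError.
4. Outer `except KeyError` matches → result = 70.
Result: 70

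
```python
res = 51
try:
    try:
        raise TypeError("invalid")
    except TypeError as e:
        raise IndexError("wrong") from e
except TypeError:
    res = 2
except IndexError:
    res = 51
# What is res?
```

Step-by-step execution trace:
1. Inner try raises TypeError; inner `except TypeError as e` catches it.
2. `raise IndexError(...) from e` raises IndexError (TypeError is attached as __cause__, but only IndexError is active).
3. Outer `except TypeError` does not match IndexError; skipped.
4. Outer `except IndexError` matches → res = 51.
Result: 51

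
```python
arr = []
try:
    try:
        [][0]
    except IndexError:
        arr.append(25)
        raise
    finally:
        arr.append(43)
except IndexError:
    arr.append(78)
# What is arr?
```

Step-by-step execution trace:
1. Inner try: `[][0]` raises IndexError.
2. Inner `except IndexError` matches → `arr.append(25)` → arr = [25].
3. bare `raise` re-raises IndexError.
4. Inner `finally` runs during unwinding: `arr.append(43)` → arr = [25, 43].
5. Outer `except IndexError` matches → `arr.append(78)` → arr = [25, 43, 78].
Result: [25, 43, 78]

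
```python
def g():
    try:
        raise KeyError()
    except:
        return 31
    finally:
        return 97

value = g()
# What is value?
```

Step-by-step execution trace:
1. `g()` enters try: `raise KeyError()` raises KeyError.
2. bare `except` matches → `return 31` sets pending return value 31.
3. Before returning, `finally: return 97` runs and overrides the pending return.
4. g() returns 97 → value = 97.
Result: 97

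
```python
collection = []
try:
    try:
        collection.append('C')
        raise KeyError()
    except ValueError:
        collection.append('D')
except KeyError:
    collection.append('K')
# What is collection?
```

Step-by-step execution trace:
1. Inner try: `collection.append('C')` → collection = ['C'].
2. `raise KeyError()` raises KeyError.
3. Inner `except ValueError` does not match KeyError; exception propagates to outer try.
4. Outer `except KeyError` matches → `collection.append('K')` → collection = ['C', 'K'].
Result: ['C', 'K']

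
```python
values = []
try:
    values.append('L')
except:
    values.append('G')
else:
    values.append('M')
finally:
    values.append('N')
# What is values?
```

Step-by-step execution trace:
1. try: `values.append('L')` → values = ['L']. No exception raised.
2. `except` is skipped.
3. `else` runs: `values.append('M')` → values = ['L', 'M'].
4. `finally` always runs: `values.append('N')` → values = ['L', 'M', 'N'].
Result: ['L', 'M', 'N']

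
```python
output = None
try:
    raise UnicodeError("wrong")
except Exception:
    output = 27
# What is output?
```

Step-by-step execution trace:
1. `raise UnicodeError(...)` raises UnicodeError.
2. `except Exception` matches (UnicodeError is a subclass of Exception) → output = 27.
Result: 27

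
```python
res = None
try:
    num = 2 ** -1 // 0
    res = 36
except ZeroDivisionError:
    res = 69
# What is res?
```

Step-by-step execution trace:
1. `num = 2 ** -1 // 0` raises ZeroDivisionError.
2. `res = 36` is not reached.
3. `except ZeroDivisionError` matches → res = 69.
Result: 69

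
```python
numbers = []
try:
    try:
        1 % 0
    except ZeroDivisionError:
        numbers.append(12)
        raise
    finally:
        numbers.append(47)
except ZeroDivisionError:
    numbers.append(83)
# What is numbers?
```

Step-by-step execution trace:
1. Inner try: `1 % 0` raises ZeroDivisionError.
2. Inner `except ZeroDivisionError` matches → `numbers.append(12)` → numbers = [12].
3. bare `raise` re-raises ZeroDivisionError.
4. Inner `finally` runs during unwinding: `numbers.append(47)` → numbers = [12, 47].
5. Outer `except ZeroDivisionError` matches → `numbers.append(83)` → numbers = [12, 47, 83].
Result: [12, 47, 83]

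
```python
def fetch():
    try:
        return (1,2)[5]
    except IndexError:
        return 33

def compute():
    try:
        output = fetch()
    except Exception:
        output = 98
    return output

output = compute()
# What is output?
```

Step-by-step execution trace:
1. `compute()` calls `fetch()`.
2. In fetch: `(1,2)[5]` raises IndexError; `except IndexError` catches it → returns 33.
3. In compute: `output = fetch()` → output = 33. No exception reaches compute.
4. `except Exception` is skipped; compute returns 33.
5. output = 33.
Result: 33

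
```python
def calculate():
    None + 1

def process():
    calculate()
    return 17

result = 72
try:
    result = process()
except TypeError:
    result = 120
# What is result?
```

Step-by-step execution trace:
1. result starts at 72.
2. try: `process()` calls `calculate()`.
3. `calculate()` evaluates `None + 1`, which raises TypeError; it propagates through process (uncaught).
4. `return 17` in process is not reached; the assignment to result does not complete.
5. `except TypeError` matches → result = 120.
Result: 120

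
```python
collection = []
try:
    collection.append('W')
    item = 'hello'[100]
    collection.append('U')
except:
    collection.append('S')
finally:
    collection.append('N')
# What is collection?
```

Step-by-step execution trace:
1. try: `collection.append('W')` → collection = ['W'].
2. `item = 'hello'[100]` raises IndexError; `collection.append('U')` is not reached.
3. bare `except` matches → `collection.append('S')` → collection = ['W', 'S'].
4. finally always runs: `collection.append('N')` → collection = ['W', 'S', 'N'].
Result: ['W', 'S', 'N']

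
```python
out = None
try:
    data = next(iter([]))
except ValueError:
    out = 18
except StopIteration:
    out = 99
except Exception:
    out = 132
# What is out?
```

Step-by-step execution trace:
1. `data = next(iter([]))` raises StopIteration.
2. `except ValueError` does not match StopIteration; skipped.
3. `except StopIteration` matches → out = 99.
4. Remaining except clauses are skipped.
Result: 99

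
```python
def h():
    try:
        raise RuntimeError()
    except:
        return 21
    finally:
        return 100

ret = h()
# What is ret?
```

Step-by-step execution trace:
1. `h()` enters try: `raise RuntimeError()` raises RuntimeError.
2. bare `except` matches → `return 21` sets pending return value 21.
3. Before returning, `finally: return 100` runs and overrides the pending return.
4. h() returns 100 → ret = 100.
Result: 100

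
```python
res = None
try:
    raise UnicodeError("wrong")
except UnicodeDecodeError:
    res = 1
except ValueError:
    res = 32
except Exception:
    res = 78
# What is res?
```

Step-by-step execution trace:
1. `raise UnicodeError(...)` raises UnicodeError.
2. `except UnicodeDecodeError` does not match (UnicodeError is not a subclass of UnicodeDecodeError); skipped.
3. `except ValueError` matches (UnicodeError is a subclass of ValueError) → res = 32.
4. `except Exception` is not reached.
Result: 32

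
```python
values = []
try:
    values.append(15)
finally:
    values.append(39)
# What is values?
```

Step-by-step execution trace:
1. try: `values.append(15)` → values = [15].
2. The try body completes without raising.
3. finally always runs: `values.append(39)` → values = [15, 39].
Result: [15, 39]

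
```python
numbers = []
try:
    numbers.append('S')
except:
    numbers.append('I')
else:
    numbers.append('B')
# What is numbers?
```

Step-by-step execution trace:
1. try: `numbers.append('S')` → numbers = ['S']. No exception raised.
2. `except` is skipped.
3. `else` runs (try completed without exception): `numbers.append('B')` → numbers = ['S', 'B'].
Result: ['S', 'B']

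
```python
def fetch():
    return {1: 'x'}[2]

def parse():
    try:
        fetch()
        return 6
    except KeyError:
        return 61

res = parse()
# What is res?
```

Step-by-step execution trace:
1. `parse()` calls `fetch()`.
2. `fetch()` evaluates `{1: 'x'}[2]`, which raises KeyError; it propagates to the caller.
3. `return 6` is not reached.
4. `except KeyError` in parse matches → returns 61.
5. res = 61.
Result: 61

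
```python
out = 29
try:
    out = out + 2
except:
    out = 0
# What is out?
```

Step-by-step execution trace:
1. out starts at 29.
2. try: `out = out + 2` → out = 31. No exception raised.
3. `except` is skipped.
Result: 31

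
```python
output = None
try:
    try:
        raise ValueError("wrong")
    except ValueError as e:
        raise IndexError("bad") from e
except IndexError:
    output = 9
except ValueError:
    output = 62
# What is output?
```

Step-by-step execution trace:
1. Inner try raises ValueError; inner `except ValueError as e` catches it.
2. `raise IndexError(...) from e` raises IndexError (ValueError is attached as __cause__, but only IndexError is active).
3. Outer `except IndexError` matches → output = 9.
4. `except ValueError` is not reached.
Result: 9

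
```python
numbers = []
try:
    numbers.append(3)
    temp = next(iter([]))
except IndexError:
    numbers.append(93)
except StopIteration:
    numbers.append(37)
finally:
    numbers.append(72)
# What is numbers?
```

Step-by-step execution trace:
1. try: `numbers.append(3)` → numbers = [3].
2. `temp = next(iter([]))` raises StopIteration.
3. `except IndexError` does not match StopIteration; skipped.
4. `except StopIteration` matches → `numbers.append(37)` → numbers = [3, 37].
5. finally always runs: `numbers.append(72)` → numbers = [3, 37, 72].
Result: [3, 37, 72]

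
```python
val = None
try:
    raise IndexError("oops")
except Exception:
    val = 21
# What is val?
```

Step-by-step execution trace:
1. `raise IndexError(...)` raises IndexError.
2. `except Exception` matches (IndexError is a subclass of Exception) → val = 21.
Result: 21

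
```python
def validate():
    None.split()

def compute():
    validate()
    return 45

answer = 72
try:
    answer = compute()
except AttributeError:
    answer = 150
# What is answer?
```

Step-by-step execution trace:
1. answer starts at 72.
2. try: `compute()` calls `validate()`.
3. `validate()` evaluates `None.split()`, which raises AttributeError; it propagates through compute (uncaught).
4. `return 45` in compute is not reached; the assignment to answer does not complete.
5. `except AttributeError` matches → answer = 150.
Result: 150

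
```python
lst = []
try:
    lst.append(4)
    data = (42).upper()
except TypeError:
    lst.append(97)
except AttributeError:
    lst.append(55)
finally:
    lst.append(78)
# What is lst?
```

Step-by-step execution trace:
1. try: `lst.append(4)` → lst = [4].
2. `data = (42).upper()` raises AttributeError.
3. `except TypeError` does not match AttributeError; skipped.
4. `except AttributeError` matches → `lst.append(55)` → lst = [4, 55].
5. finally always runs: `lst.append(78)` → lst = [4, 55, 78].
Result: [4, 55, 78]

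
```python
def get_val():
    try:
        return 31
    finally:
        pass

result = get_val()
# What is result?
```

Step-by-step execution trace:
1. `get_val()` enters try: `return 31` sets pending return value 31.
2. Before returning, `finally: pass` runs (no effect).
3. get_val() returns 31 → result = 31.
Result: 31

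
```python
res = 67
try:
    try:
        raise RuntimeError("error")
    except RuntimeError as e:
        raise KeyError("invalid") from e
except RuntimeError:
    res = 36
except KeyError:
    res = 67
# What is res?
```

Step-by-step execution trace:
1. Inner try raises RuntimeError; inner `except RuntimeError as e` catches it.
2. `raise KeyError(...) from e` raises KeyError (RuntimeError is attached as __cause__, but only KeyError is active).
3. Outer `except RuntimeError` does not match KeyError; skipped.
4. Outer `except KeyError` matches → res = 67.
Result: 67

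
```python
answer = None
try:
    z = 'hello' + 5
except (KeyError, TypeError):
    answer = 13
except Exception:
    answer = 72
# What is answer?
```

Step-by-step execution trace:
1. `z = 'hello' + 5` raises TypeError.
2. `except (KeyError, TypeError)` matches (TypeError is in the tuple) → answer = 13.
3. `except Exception` is not reached.
Result: 13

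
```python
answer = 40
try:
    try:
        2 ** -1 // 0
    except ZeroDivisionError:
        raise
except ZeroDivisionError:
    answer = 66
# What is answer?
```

Step-by-step execution trace:
1. Inner try: `2 ** -1 // 0` raises ZeroDivisionError.
2. Inner `except ZeroDivisionError` matches; bare `raise` re-raises the same ZeroDivisionError.
3. Outer `except ZeroDivisionError` matches → answer = 66.
Result: 66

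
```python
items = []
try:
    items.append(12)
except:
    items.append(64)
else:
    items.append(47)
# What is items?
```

Step-by-step execution trace:
1. try: `items.append(12)` → items = [12]. No exception raised.
2. `except` is skipped.
3. `else` runs (try completed without exception): `items.append(47)` → items = [12, 47].
Result: [12, 47]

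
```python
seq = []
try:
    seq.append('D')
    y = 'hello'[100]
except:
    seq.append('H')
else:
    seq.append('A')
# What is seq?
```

Step-by-step execution trace:
1. try: `seq.append('D')` → seq = ['D'].
2. `y = 'hello'[100]` raises IndexError.
3. bare `except` matches → `seq.append('H')` → seq = ['D', 'H'].
4. `else` is skipped (an exception was raised).
Result: ['D', 'H']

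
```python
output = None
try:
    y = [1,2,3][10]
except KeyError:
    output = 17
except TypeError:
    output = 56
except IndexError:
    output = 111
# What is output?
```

Step-by-step execution trace:
1. `y = [1,2,3][10]` raises IndexError.
2. `except KeyError` does not match IndexError; skipped.
3. `except TypeError` does not match IndexError; skipped.
4. `except IndexError` matches → output = 111.
Result: 111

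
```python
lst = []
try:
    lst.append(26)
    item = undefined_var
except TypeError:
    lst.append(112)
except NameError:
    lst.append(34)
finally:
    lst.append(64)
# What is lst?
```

Step-by-step execution trace:
1. try: `lst.append(26)` → lst = [26].
2. `item = undefined_var` raises NameError.
3. `except TypeError` does not match NameError; skipped.
4. `except NameError` matches → `lst.append(34)` → lst = [26, 34].
5. finally always runs: `lst.append(64)` → lst = [26, 34, 64].
Result: [26, 34, 64]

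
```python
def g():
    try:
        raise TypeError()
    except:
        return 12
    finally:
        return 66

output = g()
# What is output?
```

Step-by-step execution trace:
1. `g()` enters try: `raise TypeError()` raises TypeError.
2. bare `except` matches → `return 12` sets pending return value 12.
3. Before returning, `finally: return 66` runs and overrides the pending return.
4. g() returns 66 → output = 66.
Result: 66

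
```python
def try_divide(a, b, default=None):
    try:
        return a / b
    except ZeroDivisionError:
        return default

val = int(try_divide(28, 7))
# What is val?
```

Step-by-step execution trace:
1. `try_divide(28, 7)` enters try: `return 28 / 7` → returns 4.0. No exception raised.
2. `except ZeroDivisionError` is skipped.
3. `int(4.0)` → 4 → val = 4.
Result: 4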